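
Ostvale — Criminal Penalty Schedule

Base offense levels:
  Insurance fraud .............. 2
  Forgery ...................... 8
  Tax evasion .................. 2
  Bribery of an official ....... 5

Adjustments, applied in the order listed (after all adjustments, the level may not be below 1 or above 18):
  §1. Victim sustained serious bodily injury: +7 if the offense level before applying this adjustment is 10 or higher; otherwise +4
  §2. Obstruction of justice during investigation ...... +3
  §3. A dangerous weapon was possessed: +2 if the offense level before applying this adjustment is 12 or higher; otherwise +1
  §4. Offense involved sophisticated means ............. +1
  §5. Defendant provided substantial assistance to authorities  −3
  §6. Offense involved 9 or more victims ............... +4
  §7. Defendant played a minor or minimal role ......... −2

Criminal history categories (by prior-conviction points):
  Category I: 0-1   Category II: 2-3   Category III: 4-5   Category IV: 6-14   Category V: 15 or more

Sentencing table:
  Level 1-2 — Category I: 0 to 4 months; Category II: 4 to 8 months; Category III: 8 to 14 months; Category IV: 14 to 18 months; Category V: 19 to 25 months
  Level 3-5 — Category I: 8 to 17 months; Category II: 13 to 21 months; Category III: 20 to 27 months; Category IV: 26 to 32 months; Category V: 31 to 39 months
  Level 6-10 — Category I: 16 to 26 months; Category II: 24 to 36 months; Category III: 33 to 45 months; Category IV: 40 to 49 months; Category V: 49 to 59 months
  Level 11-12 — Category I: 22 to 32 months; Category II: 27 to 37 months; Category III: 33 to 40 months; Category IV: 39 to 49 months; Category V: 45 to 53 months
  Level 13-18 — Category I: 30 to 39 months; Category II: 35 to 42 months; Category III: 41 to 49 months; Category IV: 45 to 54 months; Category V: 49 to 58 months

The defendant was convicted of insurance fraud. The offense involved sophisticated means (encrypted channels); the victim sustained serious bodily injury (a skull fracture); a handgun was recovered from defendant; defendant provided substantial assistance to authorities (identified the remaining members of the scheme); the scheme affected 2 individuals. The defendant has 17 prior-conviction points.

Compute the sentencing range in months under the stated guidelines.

Base offense level for insurance fraud: 2.
§1 applies (level before this adjustment is 2 < 10, so +4): 2 + 4 = 6.
§3 applies (level before this adjustment is 6 < 12, so +1): 6 + 1 = 7.
§4 applies: 7 + 1 = 8.
§5 applies: 8 − 3 = 5.
§6 does not apply.
§7 does not apply.
Final offense level: 5.
Criminal history: 17 prior points → Category V (15+).
Level 5 falls in the 3-5 band.
Grid: Level 3-5 × Category V = 31-39 months.

31-39 months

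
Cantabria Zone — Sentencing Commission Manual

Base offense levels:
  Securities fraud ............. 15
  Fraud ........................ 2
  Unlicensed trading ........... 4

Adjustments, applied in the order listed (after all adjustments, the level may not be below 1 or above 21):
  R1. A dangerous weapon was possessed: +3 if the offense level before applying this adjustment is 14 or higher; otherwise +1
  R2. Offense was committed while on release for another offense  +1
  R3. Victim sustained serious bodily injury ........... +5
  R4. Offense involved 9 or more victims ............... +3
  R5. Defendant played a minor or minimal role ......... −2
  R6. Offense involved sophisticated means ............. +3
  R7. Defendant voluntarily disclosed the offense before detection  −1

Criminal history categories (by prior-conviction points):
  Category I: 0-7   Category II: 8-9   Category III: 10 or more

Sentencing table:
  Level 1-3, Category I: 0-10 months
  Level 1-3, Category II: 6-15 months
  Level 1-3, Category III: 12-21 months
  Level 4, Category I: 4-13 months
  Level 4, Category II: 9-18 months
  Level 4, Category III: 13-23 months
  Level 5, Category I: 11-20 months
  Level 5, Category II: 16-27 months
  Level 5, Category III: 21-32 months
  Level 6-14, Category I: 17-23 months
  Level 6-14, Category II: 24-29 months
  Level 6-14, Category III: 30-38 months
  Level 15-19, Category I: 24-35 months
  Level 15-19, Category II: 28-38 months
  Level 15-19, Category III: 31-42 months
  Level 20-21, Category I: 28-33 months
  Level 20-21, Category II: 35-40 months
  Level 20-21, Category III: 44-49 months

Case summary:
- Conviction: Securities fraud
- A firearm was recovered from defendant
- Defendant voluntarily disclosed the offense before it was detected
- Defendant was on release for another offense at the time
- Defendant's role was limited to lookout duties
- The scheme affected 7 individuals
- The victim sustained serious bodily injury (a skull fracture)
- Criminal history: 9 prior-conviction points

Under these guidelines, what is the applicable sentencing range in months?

35-40 months

Base offense level for securities fraud: 15.
R1 applies (level before this adjustment is 15 ≥ 14, so +3): 15 + 3 = 18.
R2 applies: 18 + 1 = 19.
R3 applies: 19 + 5 = 24.
R5 applies: 24 − 2 = 22.
R6 does not apply.
R7 applies: 22 − 1 = 21.
Final offense level: 21.
Criminal history: 9 prior points → Category II (8-9).
Level 21 falls in the 20-21 band.
Grid: Level 20-21 × Category II = 35-40 months.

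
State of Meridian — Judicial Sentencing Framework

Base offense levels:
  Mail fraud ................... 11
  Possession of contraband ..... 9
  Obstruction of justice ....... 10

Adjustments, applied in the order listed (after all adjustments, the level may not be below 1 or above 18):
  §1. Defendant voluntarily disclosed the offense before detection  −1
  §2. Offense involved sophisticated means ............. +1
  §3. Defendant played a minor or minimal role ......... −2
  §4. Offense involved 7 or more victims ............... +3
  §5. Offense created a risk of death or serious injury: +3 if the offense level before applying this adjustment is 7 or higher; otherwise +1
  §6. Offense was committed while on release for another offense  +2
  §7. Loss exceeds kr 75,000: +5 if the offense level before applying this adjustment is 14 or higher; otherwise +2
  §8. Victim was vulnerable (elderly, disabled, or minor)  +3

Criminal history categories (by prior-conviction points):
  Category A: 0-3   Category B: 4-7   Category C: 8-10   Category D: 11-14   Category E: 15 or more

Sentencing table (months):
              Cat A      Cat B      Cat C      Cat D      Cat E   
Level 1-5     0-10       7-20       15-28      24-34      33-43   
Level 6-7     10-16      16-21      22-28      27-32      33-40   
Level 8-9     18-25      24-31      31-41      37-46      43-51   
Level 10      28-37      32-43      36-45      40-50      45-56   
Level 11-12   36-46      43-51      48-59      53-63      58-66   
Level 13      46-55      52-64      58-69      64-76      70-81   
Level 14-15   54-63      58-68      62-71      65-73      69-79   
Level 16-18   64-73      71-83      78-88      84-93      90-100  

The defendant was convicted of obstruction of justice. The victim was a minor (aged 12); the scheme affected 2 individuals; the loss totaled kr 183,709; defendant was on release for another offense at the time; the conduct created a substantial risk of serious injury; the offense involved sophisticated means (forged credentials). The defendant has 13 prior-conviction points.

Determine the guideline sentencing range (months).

84-93 months

Base offense level for obstruction of justice: 10.
§2 applies: 10 + 1 = 11.
§5 applies (level before this adjustment is 11 ≥ 7, so +3): 11 + 3 = 14.
§6 applies: 14 + 2 = 16.
§7 applies (level before this adjustment is 16 ≥ 14, so +5): 16 + 5 = 21.
§8 applies: 21 + 3 = 24.
Level 24 exceeds the maximum of 18; capped at 18.
Final offense level: 18.
Criminal history: 13 prior points → Category D (11-14).
Level 18 falls in the 16-18 band.
Grid: Level 16-18 × Category D = 84-93 months.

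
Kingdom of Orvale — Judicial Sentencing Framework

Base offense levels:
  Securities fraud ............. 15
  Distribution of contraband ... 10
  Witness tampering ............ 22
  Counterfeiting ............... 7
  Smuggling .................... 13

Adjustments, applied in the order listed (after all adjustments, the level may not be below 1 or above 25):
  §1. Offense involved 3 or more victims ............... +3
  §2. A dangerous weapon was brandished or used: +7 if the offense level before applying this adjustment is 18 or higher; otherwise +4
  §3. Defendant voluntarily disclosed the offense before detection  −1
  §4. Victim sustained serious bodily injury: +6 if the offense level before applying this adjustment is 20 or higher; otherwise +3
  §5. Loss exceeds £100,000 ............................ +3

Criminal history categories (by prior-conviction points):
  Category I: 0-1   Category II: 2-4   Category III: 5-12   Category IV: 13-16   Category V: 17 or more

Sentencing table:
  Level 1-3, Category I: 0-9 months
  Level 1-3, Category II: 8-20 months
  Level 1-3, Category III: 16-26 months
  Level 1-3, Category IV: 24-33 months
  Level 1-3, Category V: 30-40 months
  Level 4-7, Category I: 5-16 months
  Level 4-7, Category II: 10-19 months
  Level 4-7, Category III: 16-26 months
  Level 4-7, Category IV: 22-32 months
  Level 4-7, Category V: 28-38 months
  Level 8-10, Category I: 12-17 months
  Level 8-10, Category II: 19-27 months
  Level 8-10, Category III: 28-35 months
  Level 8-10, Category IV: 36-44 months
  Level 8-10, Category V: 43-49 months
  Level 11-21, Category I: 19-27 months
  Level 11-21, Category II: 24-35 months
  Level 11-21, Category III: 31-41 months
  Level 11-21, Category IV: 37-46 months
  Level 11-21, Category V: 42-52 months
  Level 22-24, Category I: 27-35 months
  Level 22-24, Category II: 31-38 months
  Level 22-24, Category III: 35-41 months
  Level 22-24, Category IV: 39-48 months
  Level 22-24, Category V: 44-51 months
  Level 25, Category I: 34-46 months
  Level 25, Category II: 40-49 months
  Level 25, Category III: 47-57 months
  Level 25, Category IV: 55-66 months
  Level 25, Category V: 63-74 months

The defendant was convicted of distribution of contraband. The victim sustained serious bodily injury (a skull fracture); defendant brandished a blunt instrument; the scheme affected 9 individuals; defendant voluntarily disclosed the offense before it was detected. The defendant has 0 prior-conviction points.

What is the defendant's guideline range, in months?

19-27 months

Base offense level for distribution of contraband: 10.
§1 applies: 10 + 3 = 13.
§2 applies (level before this adjustment is 13 < 18, so +4): 13 + 4 = 17.
§3 applies: 17 − 1 = 16.
§4 applies (level before this adjustment is 16 < 20, so +3): 16 + 3 = 19.
Final offense level: 19.
Criminal history: 0 prior points → Category I (0-1).
Level 19 falls in the 11-21 band.
Grid: Level 11-21 × Category I = 19-27 months.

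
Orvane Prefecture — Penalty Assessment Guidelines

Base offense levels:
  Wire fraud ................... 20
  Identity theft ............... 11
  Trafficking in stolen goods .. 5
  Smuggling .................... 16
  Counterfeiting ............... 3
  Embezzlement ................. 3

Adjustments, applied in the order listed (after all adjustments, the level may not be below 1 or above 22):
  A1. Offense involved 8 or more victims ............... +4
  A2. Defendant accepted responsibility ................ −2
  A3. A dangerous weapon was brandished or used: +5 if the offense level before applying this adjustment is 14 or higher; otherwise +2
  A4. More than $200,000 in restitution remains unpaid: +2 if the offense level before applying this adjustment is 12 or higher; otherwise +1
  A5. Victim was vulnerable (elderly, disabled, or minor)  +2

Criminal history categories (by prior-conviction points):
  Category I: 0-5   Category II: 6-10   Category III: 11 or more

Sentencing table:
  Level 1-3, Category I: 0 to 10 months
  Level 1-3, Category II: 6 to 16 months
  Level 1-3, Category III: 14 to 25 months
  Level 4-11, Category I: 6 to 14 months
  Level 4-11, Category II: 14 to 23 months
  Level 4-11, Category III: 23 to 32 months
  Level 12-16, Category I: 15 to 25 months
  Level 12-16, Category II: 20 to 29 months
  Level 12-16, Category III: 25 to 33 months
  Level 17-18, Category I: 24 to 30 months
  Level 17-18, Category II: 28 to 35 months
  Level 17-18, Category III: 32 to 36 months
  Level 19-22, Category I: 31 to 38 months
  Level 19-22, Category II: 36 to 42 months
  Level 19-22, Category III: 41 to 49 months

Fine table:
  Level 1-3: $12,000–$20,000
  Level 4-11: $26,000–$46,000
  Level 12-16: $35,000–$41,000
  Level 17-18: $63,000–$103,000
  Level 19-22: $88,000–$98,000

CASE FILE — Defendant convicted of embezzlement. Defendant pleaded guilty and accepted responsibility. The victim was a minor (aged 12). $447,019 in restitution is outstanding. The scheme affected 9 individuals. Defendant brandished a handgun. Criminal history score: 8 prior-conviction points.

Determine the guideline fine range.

Base offense level for embezzlement: 3.
A1 applies: 3 + 4 = 7.
A2 applies: 7 − 2 = 5.
A3 applies (level before this adjustment is 5 < 14, so +2): 5 + 2 = 7.
A4 applies (level before this adjustment is 7 < 12, so +1): 7 + 1 = 8.
A5 applies: 8 + 2 = 10.
Final offense level: 10.
Level 10 falls in the 4-11 band.
Fine table: Level 4-11 → $26,000–$46,000.

$26,000–$46,000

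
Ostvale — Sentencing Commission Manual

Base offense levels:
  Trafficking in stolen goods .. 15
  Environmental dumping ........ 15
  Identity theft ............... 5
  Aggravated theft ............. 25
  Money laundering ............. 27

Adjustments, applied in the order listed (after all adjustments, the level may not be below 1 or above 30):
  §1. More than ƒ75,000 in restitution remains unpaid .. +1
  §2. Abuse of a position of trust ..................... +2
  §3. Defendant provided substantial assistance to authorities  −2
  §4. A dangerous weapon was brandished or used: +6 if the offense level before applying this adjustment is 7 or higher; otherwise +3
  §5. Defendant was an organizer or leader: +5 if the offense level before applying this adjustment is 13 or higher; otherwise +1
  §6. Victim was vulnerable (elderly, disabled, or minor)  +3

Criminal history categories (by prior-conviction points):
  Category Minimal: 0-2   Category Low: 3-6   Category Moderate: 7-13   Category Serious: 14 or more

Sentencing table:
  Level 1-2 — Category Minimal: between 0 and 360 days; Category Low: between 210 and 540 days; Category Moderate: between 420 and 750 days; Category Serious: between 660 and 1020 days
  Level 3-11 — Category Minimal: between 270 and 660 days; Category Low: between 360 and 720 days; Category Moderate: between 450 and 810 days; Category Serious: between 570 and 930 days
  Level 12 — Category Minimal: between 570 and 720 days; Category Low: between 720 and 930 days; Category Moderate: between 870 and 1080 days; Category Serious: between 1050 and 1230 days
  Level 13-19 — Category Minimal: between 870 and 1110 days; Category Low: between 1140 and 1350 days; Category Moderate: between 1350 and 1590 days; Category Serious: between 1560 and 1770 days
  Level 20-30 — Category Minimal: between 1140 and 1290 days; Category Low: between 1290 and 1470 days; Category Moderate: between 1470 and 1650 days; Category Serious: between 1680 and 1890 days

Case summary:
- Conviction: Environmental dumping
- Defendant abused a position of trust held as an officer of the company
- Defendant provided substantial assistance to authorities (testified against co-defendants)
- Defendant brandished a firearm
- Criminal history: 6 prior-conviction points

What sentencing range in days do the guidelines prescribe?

Base offense level for environmental dumping: 15.
§2 applies: 15 + 2 = 17.
§3 applies: 17 − 2 = 15.
§4 applies (level before this adjustment is 15 ≥ 7, so +6): 15 + 6 = 21.
§6 does not apply.
Final offense level: 21.
Criminal history: 6 prior points → Category Low (3-6).
Level 21 falls in the 20-30 band.
Grid: Level 20-30 × Category Low = 1290-1470 days.

1290-1470 days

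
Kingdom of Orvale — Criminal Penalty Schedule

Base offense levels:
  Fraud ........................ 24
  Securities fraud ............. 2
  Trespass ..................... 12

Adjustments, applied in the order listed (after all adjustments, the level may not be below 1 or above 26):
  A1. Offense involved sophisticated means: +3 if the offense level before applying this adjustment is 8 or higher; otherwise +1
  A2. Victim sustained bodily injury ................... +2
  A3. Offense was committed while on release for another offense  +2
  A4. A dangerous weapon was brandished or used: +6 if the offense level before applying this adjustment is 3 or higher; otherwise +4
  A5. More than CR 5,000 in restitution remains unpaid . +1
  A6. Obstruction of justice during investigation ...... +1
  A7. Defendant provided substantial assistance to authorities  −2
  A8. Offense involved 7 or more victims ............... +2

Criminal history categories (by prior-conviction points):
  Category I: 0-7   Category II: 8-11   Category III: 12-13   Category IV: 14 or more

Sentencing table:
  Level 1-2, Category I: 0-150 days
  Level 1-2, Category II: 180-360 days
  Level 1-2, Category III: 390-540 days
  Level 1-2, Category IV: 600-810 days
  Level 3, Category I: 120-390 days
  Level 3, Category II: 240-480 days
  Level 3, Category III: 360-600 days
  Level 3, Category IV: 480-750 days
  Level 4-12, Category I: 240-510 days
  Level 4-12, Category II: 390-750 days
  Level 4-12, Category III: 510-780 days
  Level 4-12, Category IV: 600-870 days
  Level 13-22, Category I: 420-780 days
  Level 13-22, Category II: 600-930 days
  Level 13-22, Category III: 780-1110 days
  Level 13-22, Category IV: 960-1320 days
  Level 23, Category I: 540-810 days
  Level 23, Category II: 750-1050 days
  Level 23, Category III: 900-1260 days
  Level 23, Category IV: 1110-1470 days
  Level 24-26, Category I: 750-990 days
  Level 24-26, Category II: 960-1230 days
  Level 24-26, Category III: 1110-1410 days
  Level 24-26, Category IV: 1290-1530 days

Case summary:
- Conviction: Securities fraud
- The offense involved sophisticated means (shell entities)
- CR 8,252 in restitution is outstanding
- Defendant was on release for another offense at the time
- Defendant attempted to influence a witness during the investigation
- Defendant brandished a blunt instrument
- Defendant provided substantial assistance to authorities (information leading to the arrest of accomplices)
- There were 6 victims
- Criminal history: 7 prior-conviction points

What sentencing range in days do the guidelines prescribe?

240-510 days

Base offense level for securities fraud: 2.
A1 applies (level before this adjustment is 2 < 8, so +1): 2 + 1 = 3.
A2 does not apply.
A3 applies: 3 + 2 = 5.
A4 applies (level before this adjustment is 5 ≥ 3, so +6): 5 + 6 = 11.
A5 applies: 11 + 1 = 12.
A6 applies: 12 + 1 = 13.
A7 applies: 13 − 2 = 11.
A8 does not apply.
Final offense level: 11.
Criminal history: 7 prior points → Category I (0-7).
Level 11 falls in the 4-12 band.
Grid: Level 4-12 × Category I = 240-510 days.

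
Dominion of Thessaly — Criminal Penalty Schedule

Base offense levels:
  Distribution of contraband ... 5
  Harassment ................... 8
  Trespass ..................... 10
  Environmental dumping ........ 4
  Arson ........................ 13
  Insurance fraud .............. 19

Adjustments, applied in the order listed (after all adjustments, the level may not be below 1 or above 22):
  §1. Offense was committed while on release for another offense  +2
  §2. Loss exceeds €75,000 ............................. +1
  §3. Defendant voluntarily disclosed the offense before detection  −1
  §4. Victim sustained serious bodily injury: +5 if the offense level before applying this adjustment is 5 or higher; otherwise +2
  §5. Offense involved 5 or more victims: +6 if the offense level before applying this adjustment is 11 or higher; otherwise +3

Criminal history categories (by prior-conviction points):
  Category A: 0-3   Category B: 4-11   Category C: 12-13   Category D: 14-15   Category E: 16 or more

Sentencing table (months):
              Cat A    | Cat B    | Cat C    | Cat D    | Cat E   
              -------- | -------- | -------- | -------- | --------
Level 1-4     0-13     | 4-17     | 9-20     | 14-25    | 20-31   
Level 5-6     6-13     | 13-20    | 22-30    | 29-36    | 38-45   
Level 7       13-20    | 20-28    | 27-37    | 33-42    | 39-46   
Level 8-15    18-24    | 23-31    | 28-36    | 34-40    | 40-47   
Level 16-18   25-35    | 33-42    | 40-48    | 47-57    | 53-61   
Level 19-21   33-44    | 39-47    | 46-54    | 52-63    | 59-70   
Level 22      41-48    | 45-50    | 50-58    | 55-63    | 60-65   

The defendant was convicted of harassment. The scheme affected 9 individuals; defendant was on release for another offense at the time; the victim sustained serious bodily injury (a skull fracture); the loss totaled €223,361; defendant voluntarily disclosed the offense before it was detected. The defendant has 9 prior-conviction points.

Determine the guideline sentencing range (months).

39-47 months

Base offense level for harassment: 8.
§1 applies: 8 + 2 = 10.
§2 applies: 10 + 1 = 11.
§3 applies: 11 − 1 = 10.
§4 applies (level before this adjustment is 10 ≥ 5, so +5): 10 + 5 = 15.
§5 applies (level before this adjustment is 15 ≥ 11, so +6): 15 + 6 = 21.
Final offense level: 21.
Criminal history: 9 prior points → Category B (4-11).
Level 21 falls in the 19-21 band.
Grid: Level 19-21 × Category B = 39-47 months.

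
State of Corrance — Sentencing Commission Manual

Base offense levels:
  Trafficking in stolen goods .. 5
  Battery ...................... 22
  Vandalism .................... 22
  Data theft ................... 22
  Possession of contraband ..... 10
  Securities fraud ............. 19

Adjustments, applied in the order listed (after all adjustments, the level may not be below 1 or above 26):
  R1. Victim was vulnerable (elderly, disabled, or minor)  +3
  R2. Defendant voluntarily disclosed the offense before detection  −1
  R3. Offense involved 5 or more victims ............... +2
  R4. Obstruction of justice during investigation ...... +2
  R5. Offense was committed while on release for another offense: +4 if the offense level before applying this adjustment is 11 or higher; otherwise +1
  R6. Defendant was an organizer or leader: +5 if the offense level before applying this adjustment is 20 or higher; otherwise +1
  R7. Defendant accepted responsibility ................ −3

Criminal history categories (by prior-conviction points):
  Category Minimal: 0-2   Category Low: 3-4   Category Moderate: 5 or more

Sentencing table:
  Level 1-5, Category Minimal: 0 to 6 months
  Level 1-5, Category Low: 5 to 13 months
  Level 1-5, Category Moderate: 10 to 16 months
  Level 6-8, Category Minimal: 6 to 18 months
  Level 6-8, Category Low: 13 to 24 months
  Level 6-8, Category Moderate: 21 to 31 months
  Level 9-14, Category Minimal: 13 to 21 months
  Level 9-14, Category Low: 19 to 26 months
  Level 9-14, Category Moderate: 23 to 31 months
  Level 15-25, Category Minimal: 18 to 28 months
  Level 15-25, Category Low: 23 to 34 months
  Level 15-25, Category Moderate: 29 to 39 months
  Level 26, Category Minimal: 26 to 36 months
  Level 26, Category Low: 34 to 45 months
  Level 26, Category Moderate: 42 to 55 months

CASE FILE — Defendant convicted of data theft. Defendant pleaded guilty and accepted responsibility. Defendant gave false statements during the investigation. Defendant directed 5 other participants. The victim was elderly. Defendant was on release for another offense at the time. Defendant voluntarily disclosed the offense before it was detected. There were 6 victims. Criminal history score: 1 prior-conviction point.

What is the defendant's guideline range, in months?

26-36 months

Base offense level for data theft: 22.
R1 applies: 22 + 3 = 25.
R2 applies: 25 − 1 = 24.
R3 applies: 24 + 2 = 26.
R4 applies: 26 + 2 = 28.
R5 applies (level before this adjustment is 28 ≥ 11, so +4): 28 + 4 = 32.
R6 applies (level before this adjustment is 32 ≥ 20, so +5): 32 + 5 = 37.
R7 applies: 37 − 3 = 34.
Level 34 exceeds the maximum of 26; capped at 26.
Final offense level: 26.
Criminal history: 1 prior point → Category Minimal (0-2).
Level 26 falls in the 26 band.
Grid: Level 26 × Category Minimal = 26-36 months.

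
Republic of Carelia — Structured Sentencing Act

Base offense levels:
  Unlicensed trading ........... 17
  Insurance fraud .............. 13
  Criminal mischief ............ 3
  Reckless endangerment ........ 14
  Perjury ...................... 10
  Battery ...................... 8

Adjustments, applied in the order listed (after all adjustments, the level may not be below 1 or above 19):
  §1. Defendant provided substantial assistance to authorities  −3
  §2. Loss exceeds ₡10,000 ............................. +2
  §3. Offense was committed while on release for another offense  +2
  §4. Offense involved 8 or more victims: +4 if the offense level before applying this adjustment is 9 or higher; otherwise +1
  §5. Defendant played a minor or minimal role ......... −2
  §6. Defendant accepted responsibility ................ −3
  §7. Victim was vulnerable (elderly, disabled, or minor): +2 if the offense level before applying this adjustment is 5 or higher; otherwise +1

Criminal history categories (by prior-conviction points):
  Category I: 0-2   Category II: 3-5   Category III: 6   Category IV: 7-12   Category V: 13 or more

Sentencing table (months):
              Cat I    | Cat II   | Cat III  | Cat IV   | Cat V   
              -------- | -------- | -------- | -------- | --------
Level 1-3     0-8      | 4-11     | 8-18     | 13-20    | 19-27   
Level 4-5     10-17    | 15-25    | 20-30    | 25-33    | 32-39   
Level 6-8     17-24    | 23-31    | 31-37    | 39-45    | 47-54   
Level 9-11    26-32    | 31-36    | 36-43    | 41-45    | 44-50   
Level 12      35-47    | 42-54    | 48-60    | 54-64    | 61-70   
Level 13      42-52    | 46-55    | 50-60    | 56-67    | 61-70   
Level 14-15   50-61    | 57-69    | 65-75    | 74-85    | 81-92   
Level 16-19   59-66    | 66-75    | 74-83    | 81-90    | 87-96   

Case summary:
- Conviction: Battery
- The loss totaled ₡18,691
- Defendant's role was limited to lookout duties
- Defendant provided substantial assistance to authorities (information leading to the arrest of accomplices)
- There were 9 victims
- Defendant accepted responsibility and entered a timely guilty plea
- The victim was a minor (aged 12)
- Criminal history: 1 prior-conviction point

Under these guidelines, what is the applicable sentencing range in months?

Base offense level for battery: 8.
§1 applies: 8 − 3 = 5.
§2 applies: 5 + 2 = 7.
§4 applies (level before this adjustment is 7 < 9, so +1): 7 + 1 = 8.
§5 applies: 8 − 2 = 6.
§6 applies: 6 − 3 = 3.
§7 applies (level before this adjustment is 3 < 5, so +1): 3 + 1 = 4.
Final offense level: 4.
Criminal history: 1 prior point → Category I (0-2).
Level 4 falls in the 4-5 band.
Grid: Level 4-5 × Category I = 10-17 months.

10-17 months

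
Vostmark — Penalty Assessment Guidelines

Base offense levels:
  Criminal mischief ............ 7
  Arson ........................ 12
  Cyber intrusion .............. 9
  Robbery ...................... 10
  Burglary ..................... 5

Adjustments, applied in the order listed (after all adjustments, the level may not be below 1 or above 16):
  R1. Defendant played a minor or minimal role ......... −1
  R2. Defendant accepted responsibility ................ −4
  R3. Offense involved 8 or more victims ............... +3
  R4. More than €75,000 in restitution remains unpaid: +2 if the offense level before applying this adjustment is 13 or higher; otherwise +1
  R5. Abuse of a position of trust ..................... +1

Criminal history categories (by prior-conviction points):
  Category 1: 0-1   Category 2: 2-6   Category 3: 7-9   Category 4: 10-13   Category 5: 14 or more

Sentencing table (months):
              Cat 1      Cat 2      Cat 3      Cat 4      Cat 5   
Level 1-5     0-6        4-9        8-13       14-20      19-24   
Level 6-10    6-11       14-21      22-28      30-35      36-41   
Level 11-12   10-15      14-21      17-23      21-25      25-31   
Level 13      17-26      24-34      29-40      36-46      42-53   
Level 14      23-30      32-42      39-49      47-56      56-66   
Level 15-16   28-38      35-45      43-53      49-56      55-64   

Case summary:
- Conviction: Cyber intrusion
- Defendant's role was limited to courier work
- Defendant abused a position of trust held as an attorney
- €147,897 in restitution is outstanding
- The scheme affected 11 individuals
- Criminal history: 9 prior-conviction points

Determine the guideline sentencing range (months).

Base offense level for cyber intrusion: 9.
R1 applies: 9 − 1 = 8.
R3 applies: 8 + 3 = 11.
R4 applies (level before this adjustment is 11 < 13, so +1): 11 + 1 = 12.
R5 applies: 12 + 1 = 13.
Final offense level: 13.
Criminal history: 9 prior points → Category 3 (7-9).
Level 13 falls in the 13 band.
Grid: Level 13 × Category 3 = 29-40 months.

29-40 months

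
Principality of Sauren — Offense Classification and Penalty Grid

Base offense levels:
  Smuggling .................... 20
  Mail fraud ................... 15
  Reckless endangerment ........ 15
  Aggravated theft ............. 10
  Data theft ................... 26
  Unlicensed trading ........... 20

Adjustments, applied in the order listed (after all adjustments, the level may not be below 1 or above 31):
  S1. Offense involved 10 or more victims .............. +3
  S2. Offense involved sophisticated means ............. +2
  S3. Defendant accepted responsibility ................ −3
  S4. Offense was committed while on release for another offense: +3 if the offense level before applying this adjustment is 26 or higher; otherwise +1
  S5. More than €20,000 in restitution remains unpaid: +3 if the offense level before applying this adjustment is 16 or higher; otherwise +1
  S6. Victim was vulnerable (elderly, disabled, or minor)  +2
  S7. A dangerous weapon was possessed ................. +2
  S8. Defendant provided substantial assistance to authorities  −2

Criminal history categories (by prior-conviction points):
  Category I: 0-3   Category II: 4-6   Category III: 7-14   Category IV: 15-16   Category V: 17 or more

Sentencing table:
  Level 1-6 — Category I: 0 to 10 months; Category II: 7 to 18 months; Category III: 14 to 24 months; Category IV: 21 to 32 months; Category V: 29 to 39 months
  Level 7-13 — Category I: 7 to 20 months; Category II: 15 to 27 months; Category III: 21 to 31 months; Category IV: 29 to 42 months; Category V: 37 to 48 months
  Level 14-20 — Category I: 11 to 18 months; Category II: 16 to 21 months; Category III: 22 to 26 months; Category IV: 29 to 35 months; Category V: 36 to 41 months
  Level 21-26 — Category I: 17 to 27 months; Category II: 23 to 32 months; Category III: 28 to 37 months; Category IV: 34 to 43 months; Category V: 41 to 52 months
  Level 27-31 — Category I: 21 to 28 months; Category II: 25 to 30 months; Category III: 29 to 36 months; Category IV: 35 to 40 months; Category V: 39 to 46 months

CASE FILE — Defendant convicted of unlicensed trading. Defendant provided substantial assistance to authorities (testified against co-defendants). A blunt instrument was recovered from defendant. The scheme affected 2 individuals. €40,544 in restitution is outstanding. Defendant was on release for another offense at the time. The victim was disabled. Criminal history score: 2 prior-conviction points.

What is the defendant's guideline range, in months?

17-27 months

Base offense level for unlicensed trading: 20.
S1 does not apply.
S4 applies (level before this adjustment is 20 < 26, so +1): 20 + 1 = 21.
S5 applies (level before this adjustment is 21 ≥ 16, so +3): 21 + 3 = 24.
S6 applies: 24 + 2 = 26.
S7 applies: 26 + 2 = 28.
S8 applies: 28 − 2 = 26.
Final offense level: 26.
Criminal history: 2 prior points → Category I (0-3).
Level 26 falls in the 21-26 band.
Grid: Level 21-26 × Category I = 17-27 months.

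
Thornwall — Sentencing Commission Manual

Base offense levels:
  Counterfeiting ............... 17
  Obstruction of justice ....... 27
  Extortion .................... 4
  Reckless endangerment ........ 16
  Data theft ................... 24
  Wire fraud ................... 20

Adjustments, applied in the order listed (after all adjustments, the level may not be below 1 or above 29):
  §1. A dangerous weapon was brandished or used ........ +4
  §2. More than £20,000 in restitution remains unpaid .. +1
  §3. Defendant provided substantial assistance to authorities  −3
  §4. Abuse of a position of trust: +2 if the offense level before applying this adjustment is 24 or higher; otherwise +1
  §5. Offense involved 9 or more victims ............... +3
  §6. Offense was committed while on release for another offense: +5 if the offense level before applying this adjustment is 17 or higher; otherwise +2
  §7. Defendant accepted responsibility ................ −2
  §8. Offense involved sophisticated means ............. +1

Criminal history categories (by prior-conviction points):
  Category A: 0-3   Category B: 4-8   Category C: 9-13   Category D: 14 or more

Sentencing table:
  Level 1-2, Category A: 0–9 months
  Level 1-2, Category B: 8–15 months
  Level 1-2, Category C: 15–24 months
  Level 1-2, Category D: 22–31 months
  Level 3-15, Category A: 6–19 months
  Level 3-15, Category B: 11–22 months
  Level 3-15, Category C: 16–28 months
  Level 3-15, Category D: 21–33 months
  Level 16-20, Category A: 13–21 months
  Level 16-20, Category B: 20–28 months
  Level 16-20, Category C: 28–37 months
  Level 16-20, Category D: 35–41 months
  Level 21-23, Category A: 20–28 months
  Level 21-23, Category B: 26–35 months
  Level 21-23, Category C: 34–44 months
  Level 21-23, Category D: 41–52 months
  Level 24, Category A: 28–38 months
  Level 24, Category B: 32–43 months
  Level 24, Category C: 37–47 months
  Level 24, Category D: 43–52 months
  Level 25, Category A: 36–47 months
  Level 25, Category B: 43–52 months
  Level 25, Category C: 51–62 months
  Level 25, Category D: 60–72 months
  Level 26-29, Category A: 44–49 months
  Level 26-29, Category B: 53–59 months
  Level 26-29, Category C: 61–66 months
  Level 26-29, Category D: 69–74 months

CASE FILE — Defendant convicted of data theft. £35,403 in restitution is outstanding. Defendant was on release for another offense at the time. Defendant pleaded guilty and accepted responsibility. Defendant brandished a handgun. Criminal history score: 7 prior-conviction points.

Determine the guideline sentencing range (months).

Base offense level for data theft: 24.
§1 applies: 24 + 4 = 28.
§2 applies: 28 + 1 = 29.
§3 does not apply.
§6 applies (level before this adjustment is 29 ≥ 17, so +5): 29 + 5 = 34.
§7 applies: 34 − 2 = 32.
§8 does not apply.
Level 32 exceeds the maximum of 29; capped at 29.
Final offense level: 29.
Criminal history: 7 prior points → Category B (4-8).
Level 29 falls in the 26-29 band.
Grid: Level 26-29 × Category B = 53-59 months.

53-59 months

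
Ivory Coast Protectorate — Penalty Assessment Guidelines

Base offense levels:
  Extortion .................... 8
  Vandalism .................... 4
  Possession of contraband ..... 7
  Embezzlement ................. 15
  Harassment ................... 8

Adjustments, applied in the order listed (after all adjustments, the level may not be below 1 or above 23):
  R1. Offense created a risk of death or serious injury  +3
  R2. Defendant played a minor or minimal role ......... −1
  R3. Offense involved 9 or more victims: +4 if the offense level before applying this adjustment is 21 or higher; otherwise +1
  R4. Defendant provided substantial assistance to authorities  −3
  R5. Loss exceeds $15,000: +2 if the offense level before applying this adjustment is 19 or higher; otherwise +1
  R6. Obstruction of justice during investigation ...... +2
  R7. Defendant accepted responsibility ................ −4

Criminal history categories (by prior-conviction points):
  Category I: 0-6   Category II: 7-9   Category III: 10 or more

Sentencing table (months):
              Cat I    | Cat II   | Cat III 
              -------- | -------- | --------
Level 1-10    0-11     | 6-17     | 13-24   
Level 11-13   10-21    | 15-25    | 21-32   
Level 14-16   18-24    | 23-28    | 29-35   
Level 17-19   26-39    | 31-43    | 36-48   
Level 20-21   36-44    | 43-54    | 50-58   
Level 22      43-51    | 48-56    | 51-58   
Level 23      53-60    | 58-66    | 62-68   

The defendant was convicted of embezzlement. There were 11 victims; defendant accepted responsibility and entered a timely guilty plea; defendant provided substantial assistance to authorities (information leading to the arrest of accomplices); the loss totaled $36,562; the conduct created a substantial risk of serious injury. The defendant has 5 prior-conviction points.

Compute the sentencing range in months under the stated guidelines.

Base offense level for embezzlement: 15.
R1 applies: 15 + 3 = 18.
R3 applies (level before this adjustment is 18 < 21, so +1): 18 + 1 = 19.
R4 applies: 19 − 3 = 16.
R5 applies (level before this adjustment is 16 < 19, so +1): 16 + 1 = 17.
R6 does not apply.
R7 applies: 17 − 4 = 13.
Final offense level: 13.
Criminal history: 5 prior points → Category I (0-6).
Level 13 falls in the 11-13 band.
Grid: Level 11-13 × Category I = 10-21 months.

10-21 months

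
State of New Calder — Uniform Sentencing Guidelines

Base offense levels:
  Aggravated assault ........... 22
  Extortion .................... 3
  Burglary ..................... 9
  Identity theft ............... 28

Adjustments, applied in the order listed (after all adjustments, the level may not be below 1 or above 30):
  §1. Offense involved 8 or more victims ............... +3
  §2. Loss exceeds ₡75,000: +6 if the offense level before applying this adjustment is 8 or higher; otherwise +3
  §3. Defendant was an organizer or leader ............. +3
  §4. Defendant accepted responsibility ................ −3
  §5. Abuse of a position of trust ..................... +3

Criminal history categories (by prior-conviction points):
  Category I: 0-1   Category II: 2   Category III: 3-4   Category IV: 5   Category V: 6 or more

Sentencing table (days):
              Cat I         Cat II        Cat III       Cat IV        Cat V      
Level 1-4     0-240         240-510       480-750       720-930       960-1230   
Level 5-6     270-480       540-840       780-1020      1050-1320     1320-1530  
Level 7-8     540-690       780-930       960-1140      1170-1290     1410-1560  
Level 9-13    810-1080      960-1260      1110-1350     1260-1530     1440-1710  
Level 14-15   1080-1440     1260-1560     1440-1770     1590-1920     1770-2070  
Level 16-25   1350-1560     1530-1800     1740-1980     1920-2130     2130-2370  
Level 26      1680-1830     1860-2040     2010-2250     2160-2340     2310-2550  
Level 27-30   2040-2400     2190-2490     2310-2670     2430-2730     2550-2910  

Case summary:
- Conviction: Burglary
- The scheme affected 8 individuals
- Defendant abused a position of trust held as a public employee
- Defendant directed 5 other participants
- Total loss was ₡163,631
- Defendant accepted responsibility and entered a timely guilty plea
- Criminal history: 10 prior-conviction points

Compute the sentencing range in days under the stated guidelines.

2130-2370 days

Base offense level for burglary: 9.
§1 applies: 9 + 3 = 12.
§2 applies (level before this adjustment is 12 ≥ 8, so +6): 12 + 6 = 18.
§3 applies: 18 + 3 = 21.
§4 applies: 21 − 3 = 18.
§5 applies: 18 + 3 = 21.
Final offense level: 21.
Criminal history: 10 prior points → Category V (6+).
Level 21 falls in the 16-25 band.
Grid: Level 16-25 × Category V = 2130-2370 days.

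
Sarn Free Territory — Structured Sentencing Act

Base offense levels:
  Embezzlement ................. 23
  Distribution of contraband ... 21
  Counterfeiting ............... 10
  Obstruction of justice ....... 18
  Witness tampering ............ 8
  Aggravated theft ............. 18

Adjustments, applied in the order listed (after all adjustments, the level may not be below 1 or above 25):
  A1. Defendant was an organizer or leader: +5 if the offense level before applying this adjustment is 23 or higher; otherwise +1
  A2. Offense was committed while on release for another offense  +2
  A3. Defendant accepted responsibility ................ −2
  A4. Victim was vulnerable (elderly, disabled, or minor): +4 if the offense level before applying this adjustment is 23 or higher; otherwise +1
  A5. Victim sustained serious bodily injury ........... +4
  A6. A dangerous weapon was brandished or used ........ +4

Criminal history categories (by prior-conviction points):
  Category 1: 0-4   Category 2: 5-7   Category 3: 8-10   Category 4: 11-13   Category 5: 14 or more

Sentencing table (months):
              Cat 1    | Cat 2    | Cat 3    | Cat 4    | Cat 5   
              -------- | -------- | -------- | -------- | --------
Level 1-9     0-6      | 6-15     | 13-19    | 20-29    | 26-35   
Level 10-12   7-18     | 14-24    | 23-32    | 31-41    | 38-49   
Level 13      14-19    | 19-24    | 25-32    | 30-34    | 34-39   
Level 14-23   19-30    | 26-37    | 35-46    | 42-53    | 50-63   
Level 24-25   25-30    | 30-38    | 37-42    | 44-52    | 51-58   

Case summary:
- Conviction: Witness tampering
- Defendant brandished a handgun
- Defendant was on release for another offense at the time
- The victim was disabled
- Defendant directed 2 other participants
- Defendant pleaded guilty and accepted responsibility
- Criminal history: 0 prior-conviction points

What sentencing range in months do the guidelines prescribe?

19-30 months

Base offense level for witness tampering: 8.
A1 applies (level before this adjustment is 8 < 23, so +1): 8 + 1 = 9.
A2 applies: 9 + 2 = 11.
A3 applies: 11 − 2 = 9.
A4 applies (level before this adjustment is 9 < 23, so +1): 9 + 1 = 10.
A6 applies: 10 + 4 = 14.
Final offense level: 14.
Criminal history: 0 prior points → Category 1 (0-4).
Level 14 falls in the 14-23 band.
Grid: Level 14-23 × Category 1 = 19-30 months.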